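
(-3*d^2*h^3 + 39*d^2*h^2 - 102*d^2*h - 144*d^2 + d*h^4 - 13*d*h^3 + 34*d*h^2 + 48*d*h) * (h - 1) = -3*d^2*h^4 + 42*d^2*h^3 - 141*d^2*h^2 - 42*d^2*h + 144*d^2 + d*h^5 - 14*d*h^4 + 47*d*h^3 + 14*d*h^2 - 48*d*h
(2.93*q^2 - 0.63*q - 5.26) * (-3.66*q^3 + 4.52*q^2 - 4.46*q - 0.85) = -10.7238*q^5 + 15.5494*q^4 + 3.3362*q^3 - 23.4559*q^2 + 23.9951*q + 4.471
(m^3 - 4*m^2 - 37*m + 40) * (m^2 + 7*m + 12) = m^5 + 3*m^4 - 53*m^3 - 267*m^2 - 164*m + 480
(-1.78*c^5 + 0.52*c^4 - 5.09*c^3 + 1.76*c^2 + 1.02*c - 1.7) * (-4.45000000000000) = 7.921*c^5 - 2.314*c^4 + 22.6505*c^3 - 7.832*c^2 - 4.539*c + 7.565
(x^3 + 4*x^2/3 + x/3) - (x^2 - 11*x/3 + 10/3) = x^3 + x^2/3 + 4*x - 10/3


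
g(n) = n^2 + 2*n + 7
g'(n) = 2*n + 2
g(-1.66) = 6.44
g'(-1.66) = -1.32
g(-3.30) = 11.29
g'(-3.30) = -4.60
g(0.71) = 8.92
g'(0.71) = 3.42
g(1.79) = 13.78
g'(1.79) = 5.58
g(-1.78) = 6.61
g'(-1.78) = -1.56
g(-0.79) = 6.04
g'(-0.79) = 0.42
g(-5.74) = 28.47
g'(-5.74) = -9.48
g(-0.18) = 6.67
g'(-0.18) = 1.64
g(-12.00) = 127.00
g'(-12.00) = -22.00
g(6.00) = 55.00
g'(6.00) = 14.00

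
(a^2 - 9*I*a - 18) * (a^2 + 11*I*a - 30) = a^4 + 2*I*a^3 + 51*a^2 + 72*I*a + 540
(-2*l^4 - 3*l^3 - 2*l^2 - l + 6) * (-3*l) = 6*l^5 + 9*l^4 + 6*l^3 + 3*l^2 - 18*l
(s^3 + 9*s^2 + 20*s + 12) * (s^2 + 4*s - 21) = s^5 + 13*s^4 + 35*s^3 - 97*s^2 - 372*s - 252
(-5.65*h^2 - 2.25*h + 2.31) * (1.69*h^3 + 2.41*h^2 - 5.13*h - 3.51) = -9.5485*h^5 - 17.419*h^4 + 27.4659*h^3 + 36.9411*h^2 - 3.9528*h - 8.1081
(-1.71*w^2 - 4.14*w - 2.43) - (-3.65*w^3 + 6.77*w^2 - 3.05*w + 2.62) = 3.65*w^3 - 8.48*w^2 - 1.09*w - 5.05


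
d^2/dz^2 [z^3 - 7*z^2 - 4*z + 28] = 6*z - 14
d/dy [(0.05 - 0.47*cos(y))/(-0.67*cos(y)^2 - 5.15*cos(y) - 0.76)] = (0.3149*cos(y)^2 - 0.0670000000000002*cos(y) - 0.6147)*sin(y)/(0.4489*cos(y)^4 + 6.901*cos(y)^3 + 27.5409*cos(y)^2 + 7.828*cos(y) + 0.5776)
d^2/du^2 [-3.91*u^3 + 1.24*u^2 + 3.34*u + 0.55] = 2.48 - 23.46*u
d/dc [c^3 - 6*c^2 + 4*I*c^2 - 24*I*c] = 3*c^2 + c*(-12 + 8*I) - 24*I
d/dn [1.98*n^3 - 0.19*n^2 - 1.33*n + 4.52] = 5.94*n^2 - 0.38*n - 1.33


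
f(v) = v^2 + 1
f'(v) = 2*v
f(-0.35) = 1.12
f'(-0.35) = -0.70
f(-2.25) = 6.06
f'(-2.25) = -4.50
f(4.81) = 24.14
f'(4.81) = 9.62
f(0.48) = 1.23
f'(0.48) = 0.96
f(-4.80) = 24.04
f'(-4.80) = -9.60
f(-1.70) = 3.89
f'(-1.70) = -3.40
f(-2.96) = 9.76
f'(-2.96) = -5.92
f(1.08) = 2.17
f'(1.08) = 2.16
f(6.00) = 37.00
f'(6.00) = 12.00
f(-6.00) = 37.00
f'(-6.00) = -12.00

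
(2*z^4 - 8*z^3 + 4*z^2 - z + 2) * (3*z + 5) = 6*z^5 - 14*z^4 - 28*z^3 + 17*z^2 + z + 10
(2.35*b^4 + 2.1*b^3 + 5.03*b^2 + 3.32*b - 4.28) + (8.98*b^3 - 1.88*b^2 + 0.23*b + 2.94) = 2.35*b^4 + 11.08*b^3 + 3.15*b^2 + 3.55*b - 1.34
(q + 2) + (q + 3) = 2*q + 5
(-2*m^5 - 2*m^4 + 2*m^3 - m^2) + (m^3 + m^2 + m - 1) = -2*m^5 - 2*m^4 + 3*m^3 + m - 1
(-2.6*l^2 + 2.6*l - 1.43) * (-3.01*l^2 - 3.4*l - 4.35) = 7.826*l^4 + 1.014*l^3 + 6.7743*l^2 - 6.448*l + 6.2205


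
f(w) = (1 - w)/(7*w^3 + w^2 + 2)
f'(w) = (1 - w)*(-21*w^2 - 2*w)/(7*w^3 + w^2 + 2)^2 - 1/(7*w^3 + w^2 + 2)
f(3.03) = -0.01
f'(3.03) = 0.00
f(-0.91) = -0.78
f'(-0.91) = -4.56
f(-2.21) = -0.05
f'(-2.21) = -0.05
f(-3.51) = -0.02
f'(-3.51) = -0.01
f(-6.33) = -0.00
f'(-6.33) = -0.00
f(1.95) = -0.02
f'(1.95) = 0.01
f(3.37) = -0.01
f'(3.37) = 0.00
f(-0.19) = 0.60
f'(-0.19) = -0.62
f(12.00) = 0.00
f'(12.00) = 0.00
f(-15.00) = 0.00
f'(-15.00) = 0.00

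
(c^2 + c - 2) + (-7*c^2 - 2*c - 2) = -6*c^2 - c - 4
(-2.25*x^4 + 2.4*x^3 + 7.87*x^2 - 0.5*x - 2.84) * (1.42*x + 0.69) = -3.195*x^5 + 1.8555*x^4 + 12.8314*x^3 + 4.7203*x^2 - 4.3778*x - 1.9596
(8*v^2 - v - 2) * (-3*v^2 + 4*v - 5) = -24*v^4 + 35*v^3 - 38*v^2 - 3*v + 10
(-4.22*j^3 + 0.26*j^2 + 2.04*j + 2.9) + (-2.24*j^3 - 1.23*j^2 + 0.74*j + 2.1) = -6.46*j^3 - 0.97*j^2 + 2.78*j + 5.0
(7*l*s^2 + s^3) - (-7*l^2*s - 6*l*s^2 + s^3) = 7*l^2*s + 13*l*s^2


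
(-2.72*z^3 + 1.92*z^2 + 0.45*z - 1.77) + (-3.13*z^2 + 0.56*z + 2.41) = -2.72*z^3 - 1.21*z^2 + 1.01*z + 0.64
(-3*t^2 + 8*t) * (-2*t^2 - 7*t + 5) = 6*t^4 + 5*t^3 - 71*t^2 + 40*t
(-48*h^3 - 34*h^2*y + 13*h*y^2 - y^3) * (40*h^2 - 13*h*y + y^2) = -1920*h^5 - 736*h^4*y + 914*h^3*y^2 - 243*h^2*y^3 + 26*h*y^4 - y^5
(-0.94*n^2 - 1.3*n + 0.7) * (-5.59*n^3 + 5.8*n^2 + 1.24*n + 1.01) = 5.2546*n^5 + 1.815*n^4 - 12.6186*n^3 + 1.4986*n^2 - 0.445*n + 0.707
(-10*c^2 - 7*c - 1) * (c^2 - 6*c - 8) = -10*c^4 + 53*c^3 + 121*c^2 + 62*c + 8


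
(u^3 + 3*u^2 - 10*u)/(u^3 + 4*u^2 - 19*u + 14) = u*(u + 5)/(u^2 + 6*u - 7)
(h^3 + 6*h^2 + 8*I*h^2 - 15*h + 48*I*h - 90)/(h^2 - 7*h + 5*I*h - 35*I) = (h^2 + 3*h*(2 + I) + 18*I)/(h - 7)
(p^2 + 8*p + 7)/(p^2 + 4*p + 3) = (p + 7)/(p + 3)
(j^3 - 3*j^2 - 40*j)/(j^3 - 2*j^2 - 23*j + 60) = j*(j - 8)/(j^2 - 7*j + 12)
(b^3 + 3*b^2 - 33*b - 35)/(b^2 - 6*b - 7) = (b^2 + 2*b - 35)/(b - 7)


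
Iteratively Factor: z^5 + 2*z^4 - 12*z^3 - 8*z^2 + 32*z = (z - 2)*(z^4 + 4*z^3 - 4*z^2 - 16*z) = (z - 2)*(z + 2)*(z^3 + 2*z^2 - 8*z) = (z - 2)*(z + 2)*(z + 4)*(z^2 - 2*z) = z*(z - 2)*(z + 2)*(z + 4)*(z - 2)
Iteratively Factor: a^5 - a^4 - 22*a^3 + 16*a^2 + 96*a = (a + 4)*(a^4 - 5*a^3 - 2*a^2 + 24*a) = (a + 2)*(a + 4)*(a^3 - 7*a^2 + 12*a) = (a - 3)*(a + 2)*(a + 4)*(a^2 - 4*a) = (a - 4)*(a - 3)*(a + 2)*(a + 4)*(a)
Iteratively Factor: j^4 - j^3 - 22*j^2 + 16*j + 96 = (j - 3)*(j^3 + 2*j^2 - 16*j - 32) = (j - 3)*(j + 2)*(j^2 - 16) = (j - 3)*(j + 2)*(j + 4)*(j - 4)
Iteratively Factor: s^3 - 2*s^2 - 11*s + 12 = (s - 1)*(s^2 - s - 12) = (s - 4)*(s - 1)*(s + 3)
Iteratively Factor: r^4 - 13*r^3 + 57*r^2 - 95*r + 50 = (r - 1)*(r^3 - 12*r^2 + 45*r - 50) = (r - 5)*(r - 1)*(r^2 - 7*r + 10) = (r - 5)*(r - 2)*(r - 1)*(r - 5)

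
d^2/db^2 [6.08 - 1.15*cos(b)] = 1.15*cos(b)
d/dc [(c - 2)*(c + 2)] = 2*c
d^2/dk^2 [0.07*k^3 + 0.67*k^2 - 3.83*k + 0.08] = 0.42*k + 1.34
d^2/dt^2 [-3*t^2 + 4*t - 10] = -6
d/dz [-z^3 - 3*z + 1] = -3*z^2 - 3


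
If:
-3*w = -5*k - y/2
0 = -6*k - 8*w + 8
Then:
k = 12/29 - 2*y/29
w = 3*y/58 + 20/29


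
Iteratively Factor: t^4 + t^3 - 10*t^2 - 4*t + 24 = (t - 2)*(t^3 + 3*t^2 - 4*t - 12) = (t - 2)*(t + 3)*(t^2 - 4) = (t - 2)^2*(t + 3)*(t + 2)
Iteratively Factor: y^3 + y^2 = (y)*(y^2 + y) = y^2*(y + 1)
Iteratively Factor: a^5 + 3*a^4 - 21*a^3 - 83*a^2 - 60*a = (a + 1)*(a^4 + 2*a^3 - 23*a^2 - 60*a) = (a + 1)*(a + 3)*(a^3 - a^2 - 20*a) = a*(a + 1)*(a + 3)*(a^2 - a - 20) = a*(a + 1)*(a + 3)*(a + 4)*(a - 5)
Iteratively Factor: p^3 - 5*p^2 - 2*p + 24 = (p - 3)*(p^2 - 2*p - 8) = (p - 3)*(p + 2)*(p - 4)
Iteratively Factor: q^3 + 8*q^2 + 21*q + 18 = (q + 2)*(q^2 + 6*q + 9) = (q + 2)*(q + 3)*(q + 3)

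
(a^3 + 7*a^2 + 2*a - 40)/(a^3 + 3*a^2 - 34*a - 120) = (a - 2)/(a - 6)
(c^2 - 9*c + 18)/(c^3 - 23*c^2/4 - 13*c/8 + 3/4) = 8*(c - 3)/(8*c^2 + 2*c - 1)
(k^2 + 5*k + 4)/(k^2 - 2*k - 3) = (k + 4)/(k - 3)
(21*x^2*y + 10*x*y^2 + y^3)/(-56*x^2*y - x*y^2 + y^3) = (-3*x - y)/(8*x - y)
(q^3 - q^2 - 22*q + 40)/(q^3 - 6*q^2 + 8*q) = (q + 5)/q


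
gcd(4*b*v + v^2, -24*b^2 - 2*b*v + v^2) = 4*b + v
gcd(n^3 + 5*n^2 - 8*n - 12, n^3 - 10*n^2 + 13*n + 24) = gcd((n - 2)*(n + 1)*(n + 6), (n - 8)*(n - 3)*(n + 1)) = n + 1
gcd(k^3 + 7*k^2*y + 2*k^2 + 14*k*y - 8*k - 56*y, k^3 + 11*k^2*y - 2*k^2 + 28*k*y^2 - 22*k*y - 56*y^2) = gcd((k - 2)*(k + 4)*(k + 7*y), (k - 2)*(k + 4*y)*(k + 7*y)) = k^2 + 7*k*y - 2*k - 14*y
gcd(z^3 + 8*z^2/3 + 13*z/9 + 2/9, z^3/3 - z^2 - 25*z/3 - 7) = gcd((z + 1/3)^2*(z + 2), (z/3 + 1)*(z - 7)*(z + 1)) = 1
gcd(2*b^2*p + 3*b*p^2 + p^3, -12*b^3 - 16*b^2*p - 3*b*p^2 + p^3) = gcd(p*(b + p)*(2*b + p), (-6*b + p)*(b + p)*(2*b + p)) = 2*b^2 + 3*b*p + p^2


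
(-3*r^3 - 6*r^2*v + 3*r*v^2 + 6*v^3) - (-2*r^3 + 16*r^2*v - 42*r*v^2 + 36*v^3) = -r^3 - 22*r^2*v + 45*r*v^2 - 30*v^3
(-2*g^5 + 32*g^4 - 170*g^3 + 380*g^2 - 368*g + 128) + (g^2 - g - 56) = -2*g^5 + 32*g^4 - 170*g^3 + 381*g^2 - 369*g + 72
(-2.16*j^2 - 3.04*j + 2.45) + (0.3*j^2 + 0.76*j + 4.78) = -1.86*j^2 - 2.28*j + 7.23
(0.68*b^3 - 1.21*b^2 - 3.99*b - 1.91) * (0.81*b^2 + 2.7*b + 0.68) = 0.5508*b^5 + 0.8559*b^4 - 6.0365*b^3 - 13.1429*b^2 - 7.8702*b - 1.2988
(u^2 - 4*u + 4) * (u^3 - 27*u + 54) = u^5 - 4*u^4 - 23*u^3 + 162*u^2 - 324*u + 216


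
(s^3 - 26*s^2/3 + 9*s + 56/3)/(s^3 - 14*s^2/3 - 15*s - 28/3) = (3*s - 8)/(3*s + 4)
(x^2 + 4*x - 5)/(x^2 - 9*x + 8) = (x + 5)/(x - 8)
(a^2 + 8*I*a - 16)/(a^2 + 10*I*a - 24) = (a + 4*I)/(a + 6*I)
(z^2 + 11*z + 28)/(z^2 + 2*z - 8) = (z + 7)/(z - 2)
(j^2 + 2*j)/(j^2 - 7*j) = (j + 2)/(j - 7)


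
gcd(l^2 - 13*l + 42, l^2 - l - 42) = l - 7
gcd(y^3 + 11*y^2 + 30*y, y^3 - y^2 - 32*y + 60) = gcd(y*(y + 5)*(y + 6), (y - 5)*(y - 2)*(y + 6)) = y + 6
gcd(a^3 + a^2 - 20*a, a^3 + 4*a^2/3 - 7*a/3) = a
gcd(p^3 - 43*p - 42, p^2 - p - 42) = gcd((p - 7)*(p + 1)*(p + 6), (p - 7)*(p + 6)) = p^2 - p - 42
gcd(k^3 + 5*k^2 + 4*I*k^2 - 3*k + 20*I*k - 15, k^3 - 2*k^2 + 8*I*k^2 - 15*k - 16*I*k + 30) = k + 3*I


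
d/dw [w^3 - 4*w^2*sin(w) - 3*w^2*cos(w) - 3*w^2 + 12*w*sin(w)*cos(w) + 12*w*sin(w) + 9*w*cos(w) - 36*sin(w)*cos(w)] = 3*w^2*sin(w) - 4*w^2*cos(w) + 3*w^2 - 17*w*sin(w) + 6*w*cos(w) + 12*w*cos(2*w) - 6*w + 12*sin(w) + 6*sin(2*w) + 9*cos(w) - 36*cos(2*w)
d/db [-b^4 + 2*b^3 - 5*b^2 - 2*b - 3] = -4*b^3 + 6*b^2 - 10*b - 2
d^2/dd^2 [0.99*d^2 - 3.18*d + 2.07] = 1.98000000000000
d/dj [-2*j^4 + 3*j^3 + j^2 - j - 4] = -8*j^3 + 9*j^2 + 2*j - 1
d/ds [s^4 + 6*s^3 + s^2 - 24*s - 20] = 4*s^3 + 18*s^2 + 2*s - 24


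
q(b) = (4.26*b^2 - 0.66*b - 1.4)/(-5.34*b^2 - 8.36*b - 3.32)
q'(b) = (8.52*b - 0.66)/(-5.34*b^2 - 8.36*b - 3.32) + (10.68*b + 8.36)*(4.26*b^2 - 0.66*b - 1.4)/(-5.34*b^2 - 8.36*b - 3.32)^2 = (-39.138*b^2 - 43.2384*b - 9.5128)/(28.5156*b^4 + 89.2848*b^3 + 105.3472*b^2 + 55.5104*b + 11.0224)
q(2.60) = -0.42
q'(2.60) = -0.10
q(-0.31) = 0.63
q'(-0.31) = 0.08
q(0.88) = -0.09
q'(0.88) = -0.35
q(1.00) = -0.13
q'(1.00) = -0.32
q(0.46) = 0.10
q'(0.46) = -0.55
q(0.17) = 0.28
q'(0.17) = -0.75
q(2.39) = -0.40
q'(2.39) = -0.12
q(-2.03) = -2.09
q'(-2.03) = -1.19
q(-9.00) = -0.97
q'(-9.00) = -0.02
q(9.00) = -0.66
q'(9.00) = -0.01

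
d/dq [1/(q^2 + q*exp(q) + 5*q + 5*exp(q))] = (-q*exp(q) - 2*q - 6*exp(q) - 5)/(q^2 + q*exp(q) + 5*q + 5*exp(q))^2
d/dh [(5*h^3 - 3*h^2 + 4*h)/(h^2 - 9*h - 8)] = (5*h^4 - 90*h^3 - 97*h^2 + 48*h - 32)/(h^4 - 18*h^3 + 65*h^2 + 144*h + 64)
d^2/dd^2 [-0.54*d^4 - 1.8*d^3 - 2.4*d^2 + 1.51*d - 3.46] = -6.48*d^2 - 10.8*d - 4.8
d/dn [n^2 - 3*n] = 2*n - 3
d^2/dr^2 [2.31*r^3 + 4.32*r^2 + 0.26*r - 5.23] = 13.86*r + 8.64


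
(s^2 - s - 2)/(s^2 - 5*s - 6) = (s - 2)/(s - 6)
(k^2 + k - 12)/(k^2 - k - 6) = (k + 4)/(k + 2)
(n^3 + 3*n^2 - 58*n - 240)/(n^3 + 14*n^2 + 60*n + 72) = (n^2 - 3*n - 40)/(n^2 + 8*n + 12)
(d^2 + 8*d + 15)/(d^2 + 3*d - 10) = (d + 3)/(d - 2)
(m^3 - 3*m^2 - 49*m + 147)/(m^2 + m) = (m^3 - 3*m^2 - 49*m + 147)/(m*(m + 1))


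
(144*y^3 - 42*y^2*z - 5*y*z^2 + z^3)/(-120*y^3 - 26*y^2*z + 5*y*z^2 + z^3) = (-24*y^2 + 11*y*z - z^2)/(20*y^2 + y*z - z^2)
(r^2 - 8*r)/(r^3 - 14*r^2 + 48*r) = 1/(r - 6)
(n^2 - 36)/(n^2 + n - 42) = (n + 6)/(n + 7)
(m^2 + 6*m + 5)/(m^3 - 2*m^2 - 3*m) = (m + 5)/(m*(m - 3))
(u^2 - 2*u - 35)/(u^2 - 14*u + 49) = (u + 5)/(u - 7)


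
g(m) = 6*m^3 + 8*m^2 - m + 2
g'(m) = 18*m^2 + 16*m - 1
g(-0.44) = 3.48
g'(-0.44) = -4.56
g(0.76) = 8.49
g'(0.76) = 21.56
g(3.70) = 411.74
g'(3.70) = 304.62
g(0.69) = 7.09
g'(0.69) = 18.61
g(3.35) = 314.00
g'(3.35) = 254.60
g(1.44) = 35.06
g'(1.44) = 59.36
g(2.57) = 154.12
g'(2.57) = 159.01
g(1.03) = 16.01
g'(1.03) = 34.58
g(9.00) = 5015.00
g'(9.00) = 1601.00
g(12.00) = 11510.00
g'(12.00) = 2783.00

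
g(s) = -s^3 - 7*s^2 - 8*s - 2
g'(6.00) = -200.00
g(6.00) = -518.00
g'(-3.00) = 7.00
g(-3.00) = -14.00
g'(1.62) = -38.55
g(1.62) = -37.58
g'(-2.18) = 8.26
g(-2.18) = -7.47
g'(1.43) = -34.15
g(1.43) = -30.68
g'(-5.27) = -17.54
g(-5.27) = -7.89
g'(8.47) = -341.80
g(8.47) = -1179.59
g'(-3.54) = 3.97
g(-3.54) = -17.04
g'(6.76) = -239.73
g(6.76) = -684.88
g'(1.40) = -33.48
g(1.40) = -29.66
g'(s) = -3*s^2 - 14*s - 8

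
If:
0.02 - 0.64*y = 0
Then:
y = 0.03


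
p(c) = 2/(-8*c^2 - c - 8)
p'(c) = 2*(16*c + 1)/(-8*c^2 - c - 8)^2 = 2*(16*c + 1)/(8*c^2 + c + 8)^2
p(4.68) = -0.01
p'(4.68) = 0.00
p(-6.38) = -0.01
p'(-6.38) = -0.00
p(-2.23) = -0.04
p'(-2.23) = -0.03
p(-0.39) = -0.23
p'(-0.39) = -0.13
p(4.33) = -0.01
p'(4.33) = 0.01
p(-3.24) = -0.02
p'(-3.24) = -0.01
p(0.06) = -0.25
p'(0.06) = 0.06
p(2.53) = -0.03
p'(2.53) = 0.02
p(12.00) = 0.00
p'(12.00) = 0.00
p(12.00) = 0.00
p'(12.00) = 0.00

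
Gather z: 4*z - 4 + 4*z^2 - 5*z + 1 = 4*z^2 - z - 3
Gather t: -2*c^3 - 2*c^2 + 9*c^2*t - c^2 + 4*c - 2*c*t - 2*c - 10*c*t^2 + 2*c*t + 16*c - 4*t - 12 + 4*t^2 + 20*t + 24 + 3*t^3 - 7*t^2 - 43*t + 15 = -2*c^3 - 3*c^2 + 18*c + 3*t^3 + t^2*(-10*c - 3) + t*(9*c^2 - 27) + 27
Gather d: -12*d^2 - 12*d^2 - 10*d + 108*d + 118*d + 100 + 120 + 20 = -24*d^2 + 216*d + 240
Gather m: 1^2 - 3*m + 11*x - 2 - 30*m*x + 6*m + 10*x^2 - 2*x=m*(3 - 30*x) + 10*x^2 + 9*x - 1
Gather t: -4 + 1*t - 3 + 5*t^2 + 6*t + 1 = 5*t^2 + 7*t - 6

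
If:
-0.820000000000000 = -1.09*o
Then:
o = 0.75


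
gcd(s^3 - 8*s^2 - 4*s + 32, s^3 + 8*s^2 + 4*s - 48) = s - 2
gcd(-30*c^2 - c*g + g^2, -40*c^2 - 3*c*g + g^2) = 5*c + g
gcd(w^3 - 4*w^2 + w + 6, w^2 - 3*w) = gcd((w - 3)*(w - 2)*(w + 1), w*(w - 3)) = w - 3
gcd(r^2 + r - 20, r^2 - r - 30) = r + 5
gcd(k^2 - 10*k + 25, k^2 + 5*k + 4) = 1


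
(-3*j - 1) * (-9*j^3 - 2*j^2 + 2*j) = 27*j^4 + 15*j^3 - 4*j^2 - 2*j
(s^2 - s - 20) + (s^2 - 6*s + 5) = 2*s^2 - 7*s - 15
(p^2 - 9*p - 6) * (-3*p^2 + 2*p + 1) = -3*p^4 + 29*p^3 + p^2 - 21*p - 6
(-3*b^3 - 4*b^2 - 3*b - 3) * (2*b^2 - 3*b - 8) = -6*b^5 + b^4 + 30*b^3 + 35*b^2 + 33*b + 24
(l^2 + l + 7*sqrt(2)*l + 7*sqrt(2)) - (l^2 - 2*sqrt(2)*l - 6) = l + 9*sqrt(2)*l + 6 + 7*sqrt(2)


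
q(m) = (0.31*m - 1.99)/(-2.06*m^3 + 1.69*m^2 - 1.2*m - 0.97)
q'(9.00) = -0.00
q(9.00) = -0.00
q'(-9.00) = -0.00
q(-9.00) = -0.00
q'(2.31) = -0.10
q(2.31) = 0.06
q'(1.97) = -0.19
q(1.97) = 0.11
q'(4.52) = -0.00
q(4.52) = 0.00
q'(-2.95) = -0.03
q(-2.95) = -0.04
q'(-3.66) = -0.02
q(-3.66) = -0.02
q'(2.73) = -0.05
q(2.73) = 0.03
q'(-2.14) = -0.10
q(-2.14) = -0.09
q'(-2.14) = -0.10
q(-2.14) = -0.09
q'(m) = (0.31*m - 1.99)*(6.18*m^2 - 3.38*m + 1.2)/(-2.06*m^3 + 1.69*m^2 - 1.2*m - 0.97)^2 + 0.31/(-2.06*m^3 + 1.69*m^2 - 1.2*m - 0.97) = (1.2772*m^3 - 12.8221*m^2 + 6.7262*m - 2.6887)/(4.2436*m^6 - 6.9628*m^5 + 7.8001*m^4 - 0.0596000000000001*m^3 - 1.8386*m^2 + 2.328*m + 0.9409)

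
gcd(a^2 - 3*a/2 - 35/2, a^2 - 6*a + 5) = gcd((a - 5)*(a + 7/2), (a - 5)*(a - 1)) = a - 5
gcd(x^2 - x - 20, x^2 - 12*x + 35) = x - 5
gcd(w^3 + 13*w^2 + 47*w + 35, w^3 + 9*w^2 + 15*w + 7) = w^2 + 8*w + 7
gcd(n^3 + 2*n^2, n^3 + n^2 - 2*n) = n^2 + 2*n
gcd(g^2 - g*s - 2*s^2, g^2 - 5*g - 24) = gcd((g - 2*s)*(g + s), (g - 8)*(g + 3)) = 1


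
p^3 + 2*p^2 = p^2*(p + 2)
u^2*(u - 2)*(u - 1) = u^4 - 3*u^3 + 2*u^2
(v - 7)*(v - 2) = v^2 - 9*v + 14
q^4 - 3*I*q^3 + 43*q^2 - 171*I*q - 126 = (q - 6*I)*(q - 3*I)*(q - I)*(q + 7*I)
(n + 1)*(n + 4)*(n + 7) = n^3 + 12*n^2 + 39*n + 28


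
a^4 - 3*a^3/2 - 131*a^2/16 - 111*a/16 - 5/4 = (a - 4)*(a + 1/4)*(a + 1)*(a + 5/4)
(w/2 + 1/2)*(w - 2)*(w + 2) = w^3/2 + w^2/2 - 2*w - 2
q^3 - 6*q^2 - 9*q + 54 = (q - 6)*(q - 3)*(q + 3)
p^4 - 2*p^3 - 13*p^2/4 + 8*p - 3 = (p - 2)*(p - 3/2)*(p - 1/2)*(p + 2)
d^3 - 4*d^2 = d^2*(d - 4)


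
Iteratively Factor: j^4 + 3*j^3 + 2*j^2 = (j)*(j^3 + 3*j^2 + 2*j) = j*(j + 1)*(j^2 + 2*j) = j^2*(j + 1)*(j + 2)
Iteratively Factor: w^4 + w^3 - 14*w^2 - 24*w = (w)*(w^3 + w^2 - 14*w - 24) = w*(w + 3)*(w^2 - 2*w - 8) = w*(w - 4)*(w + 3)*(w + 2)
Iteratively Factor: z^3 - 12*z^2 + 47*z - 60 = (z - 3)*(z^2 - 9*z + 20) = (z - 5)*(z - 3)*(z - 4)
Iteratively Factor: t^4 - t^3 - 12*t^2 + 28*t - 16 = (t - 2)*(t^3 + t^2 - 10*t + 8) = (t - 2)^2*(t^2 + 3*t - 4) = (t - 2)^2*(t + 4)*(t - 1)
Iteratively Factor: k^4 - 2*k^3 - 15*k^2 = (k - 5)*(k^3 + 3*k^2) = (k - 5)*(k + 3)*(k^2) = k*(k - 5)*(k + 3)*(k)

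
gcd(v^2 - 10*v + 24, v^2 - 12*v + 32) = v - 4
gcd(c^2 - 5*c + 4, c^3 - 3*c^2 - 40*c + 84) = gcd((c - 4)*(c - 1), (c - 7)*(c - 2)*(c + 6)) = 1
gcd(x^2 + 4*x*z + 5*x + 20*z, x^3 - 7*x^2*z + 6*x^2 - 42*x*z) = 1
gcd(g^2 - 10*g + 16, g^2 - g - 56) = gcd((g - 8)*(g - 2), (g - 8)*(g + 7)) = g - 8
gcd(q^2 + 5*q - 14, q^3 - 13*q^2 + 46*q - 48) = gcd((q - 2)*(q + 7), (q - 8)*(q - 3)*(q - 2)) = q - 2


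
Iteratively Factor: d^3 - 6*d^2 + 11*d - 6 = (d - 3)*(d^2 - 3*d + 2) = (d - 3)*(d - 2)*(d - 1)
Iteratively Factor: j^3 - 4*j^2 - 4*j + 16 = (j - 4)*(j^2 - 4) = (j - 4)*(j + 2)*(j - 2)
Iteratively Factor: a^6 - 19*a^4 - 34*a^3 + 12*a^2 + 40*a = (a - 1)*(a^5 + a^4 - 18*a^3 - 52*a^2 - 40*a) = (a - 1)*(a + 2)*(a^4 - a^3 - 16*a^2 - 20*a) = (a - 5)*(a - 1)*(a + 2)*(a^3 + 4*a^2 + 4*a) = a*(a - 5)*(a - 1)*(a + 2)*(a^2 + 4*a + 4) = a*(a - 5)*(a - 1)*(a + 2)^2*(a + 2)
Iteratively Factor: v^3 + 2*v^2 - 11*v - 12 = (v + 1)*(v^2 + v - 12) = (v + 1)*(v + 4)*(v - 3)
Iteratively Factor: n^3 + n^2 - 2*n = (n - 1)*(n^2 + 2*n) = n*(n - 1)*(n + 2)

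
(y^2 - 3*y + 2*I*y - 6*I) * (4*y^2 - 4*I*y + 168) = 4*y^4 - 12*y^3 + 4*I*y^3 + 176*y^2 - 12*I*y^2 - 528*y + 336*I*y - 1008*I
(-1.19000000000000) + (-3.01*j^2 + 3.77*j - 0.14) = -3.01*j^2 + 3.77*j - 1.33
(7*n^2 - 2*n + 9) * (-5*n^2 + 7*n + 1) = -35*n^4 + 59*n^3 - 52*n^2 + 61*n + 9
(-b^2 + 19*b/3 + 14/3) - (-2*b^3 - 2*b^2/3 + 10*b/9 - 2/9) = 2*b^3 - b^2/3 + 47*b/9 + 44/9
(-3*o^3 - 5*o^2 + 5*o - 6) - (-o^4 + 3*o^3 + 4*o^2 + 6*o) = o^4 - 6*o^3 - 9*o^2 - o - 6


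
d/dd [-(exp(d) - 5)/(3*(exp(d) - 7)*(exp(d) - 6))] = (exp(2*d) - 10*exp(d) + 23)*exp(d)/(3*(exp(4*d) - 26*exp(3*d) + 253*exp(2*d) - 1092*exp(d) + 1764))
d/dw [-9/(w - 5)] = 9/(w - 5)^2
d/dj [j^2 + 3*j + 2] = 2*j + 3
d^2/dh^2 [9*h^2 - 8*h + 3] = 18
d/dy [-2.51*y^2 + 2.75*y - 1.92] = 2.75 - 5.02*y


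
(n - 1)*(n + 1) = n^2 - 1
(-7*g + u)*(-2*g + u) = 14*g^2 - 9*g*u + u^2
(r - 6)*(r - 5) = r^2 - 11*r + 30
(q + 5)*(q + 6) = q^2 + 11*q + 30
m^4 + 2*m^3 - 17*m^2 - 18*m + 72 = (m - 3)*(m - 2)*(m + 3)*(m + 4)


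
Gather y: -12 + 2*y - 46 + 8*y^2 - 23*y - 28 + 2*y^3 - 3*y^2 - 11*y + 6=2*y^3 + 5*y^2 - 32*y - 80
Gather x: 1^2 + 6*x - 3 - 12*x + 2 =-6*x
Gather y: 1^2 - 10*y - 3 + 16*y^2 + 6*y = 16*y^2 - 4*y - 2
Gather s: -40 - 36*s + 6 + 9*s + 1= -27*s - 33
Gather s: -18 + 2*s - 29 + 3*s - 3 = 5*s - 50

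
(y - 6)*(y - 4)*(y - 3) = y^3 - 13*y^2 + 54*y - 72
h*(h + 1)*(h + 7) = h^3 + 8*h^2 + 7*h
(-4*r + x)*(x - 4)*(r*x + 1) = -4*r^2*x^2 + 16*r^2*x + r*x^3 - 4*r*x^2 - 4*r*x + 16*r + x^2 - 4*x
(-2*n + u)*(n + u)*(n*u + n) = -2*n^3*u - 2*n^3 - n^2*u^2 - n^2*u + n*u^3 + n*u^2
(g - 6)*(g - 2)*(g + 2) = g^3 - 6*g^2 - 4*g + 24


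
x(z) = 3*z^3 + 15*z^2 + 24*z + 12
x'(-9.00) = 483.00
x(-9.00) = -1176.00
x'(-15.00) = 1599.00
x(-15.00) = -7098.00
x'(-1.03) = 2.65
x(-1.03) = -0.08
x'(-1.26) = 0.49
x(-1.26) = -0.43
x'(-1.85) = -0.70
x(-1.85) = -0.06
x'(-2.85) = 11.60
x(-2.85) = -4.01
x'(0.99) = 62.52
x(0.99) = 53.37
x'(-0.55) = 10.22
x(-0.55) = 2.84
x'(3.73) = 261.12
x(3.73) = 465.90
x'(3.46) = 235.54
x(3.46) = 398.88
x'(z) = 9*z^2 + 30*z + 24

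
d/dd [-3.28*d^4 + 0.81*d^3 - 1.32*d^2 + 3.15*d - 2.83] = -13.12*d^3 + 2.43*d^2 - 2.64*d + 3.15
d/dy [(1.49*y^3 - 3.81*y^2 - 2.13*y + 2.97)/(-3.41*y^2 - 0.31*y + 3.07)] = (-5.0809*y^4 - 0.9238*y^3 + 7.6407*y^2 - 3.138*y - 5.6184)/(11.6281*y^4 + 2.1142*y^3 - 20.8413*y^2 - 1.9034*y + 9.4249)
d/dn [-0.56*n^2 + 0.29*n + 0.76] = 0.29 - 1.12*n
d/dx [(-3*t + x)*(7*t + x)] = 4*t + 2*x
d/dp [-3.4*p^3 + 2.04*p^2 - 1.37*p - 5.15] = -10.2*p^2 + 4.08*p - 1.37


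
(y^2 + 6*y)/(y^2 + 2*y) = (y + 6)/(y + 2)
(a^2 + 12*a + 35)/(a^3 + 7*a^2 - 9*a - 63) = (a + 5)/(a^2 - 9)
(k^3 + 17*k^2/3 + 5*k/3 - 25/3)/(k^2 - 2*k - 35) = (3*k^2 + 2*k - 5)/(3*(k - 7))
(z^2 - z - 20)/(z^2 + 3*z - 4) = (z - 5)/(z - 1)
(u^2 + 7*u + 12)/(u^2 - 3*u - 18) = (u + 4)/(u - 6)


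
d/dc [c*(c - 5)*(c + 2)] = 3*c^2 - 6*c - 10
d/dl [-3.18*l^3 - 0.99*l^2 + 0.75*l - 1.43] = -9.54*l^2 - 1.98*l + 0.75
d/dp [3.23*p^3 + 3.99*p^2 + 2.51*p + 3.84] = 9.69*p^2 + 7.98*p + 2.51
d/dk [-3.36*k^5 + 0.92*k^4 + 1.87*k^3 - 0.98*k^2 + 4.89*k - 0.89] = -16.8*k^4 + 3.68*k^3 + 5.61*k^2 - 1.96*k + 4.89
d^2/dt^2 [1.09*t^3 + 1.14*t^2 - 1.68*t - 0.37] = 6.54*t + 2.28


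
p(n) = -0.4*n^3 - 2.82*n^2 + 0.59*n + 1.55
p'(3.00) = -27.13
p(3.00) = -32.86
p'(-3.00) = 6.71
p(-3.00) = -14.80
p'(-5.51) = -4.77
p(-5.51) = -20.40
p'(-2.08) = 7.13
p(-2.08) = -8.28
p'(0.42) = -1.99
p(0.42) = 1.27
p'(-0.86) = 4.55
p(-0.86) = -0.79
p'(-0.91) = 4.73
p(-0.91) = -1.02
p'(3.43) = -32.87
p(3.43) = -45.74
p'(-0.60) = 3.54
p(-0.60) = 0.27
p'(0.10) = 0.01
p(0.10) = 1.58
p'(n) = -1.2*n^2 - 5.64*n + 0.59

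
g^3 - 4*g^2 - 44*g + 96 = (g - 8)*(g - 2)*(g + 6)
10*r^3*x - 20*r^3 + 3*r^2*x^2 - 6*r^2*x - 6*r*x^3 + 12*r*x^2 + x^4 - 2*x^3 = (-5*r + x)*(-2*r + x)*(r + x)*(x - 2)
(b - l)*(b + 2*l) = b^2 + b*l - 2*l^2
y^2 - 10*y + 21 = (y - 7)*(y - 3)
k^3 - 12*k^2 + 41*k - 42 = (k - 7)*(k - 3)*(k - 2)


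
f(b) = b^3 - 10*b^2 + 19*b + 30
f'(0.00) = 19.00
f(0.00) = 30.00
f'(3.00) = -14.00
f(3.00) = 24.00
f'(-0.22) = 23.55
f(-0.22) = 25.33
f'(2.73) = -13.24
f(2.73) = 27.69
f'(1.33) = -2.29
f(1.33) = 39.93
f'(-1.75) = 63.19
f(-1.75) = -39.23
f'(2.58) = -12.63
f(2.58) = 29.63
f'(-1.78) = 64.11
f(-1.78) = -41.14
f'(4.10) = -12.57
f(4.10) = 8.72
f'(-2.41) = 84.62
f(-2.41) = -87.87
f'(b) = 3*b^2 - 20*b + 19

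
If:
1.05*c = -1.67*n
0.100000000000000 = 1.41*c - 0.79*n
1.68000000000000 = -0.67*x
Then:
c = 0.05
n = -0.03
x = -2.51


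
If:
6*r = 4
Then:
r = 2/3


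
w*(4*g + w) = 4*g*w + w^2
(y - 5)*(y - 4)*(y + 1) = y^3 - 8*y^2 + 11*y + 20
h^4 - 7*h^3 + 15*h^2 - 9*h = h*(h - 3)^2*(h - 1)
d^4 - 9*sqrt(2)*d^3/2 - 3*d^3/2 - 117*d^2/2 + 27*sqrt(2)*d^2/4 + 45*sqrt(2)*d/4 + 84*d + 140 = (d - 5/2)*(d + 1)*(d - 8*sqrt(2))*(d + 7*sqrt(2)/2)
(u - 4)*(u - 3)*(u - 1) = u^3 - 8*u^2 + 19*u - 12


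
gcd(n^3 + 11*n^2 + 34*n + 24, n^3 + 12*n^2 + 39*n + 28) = n^2 + 5*n + 4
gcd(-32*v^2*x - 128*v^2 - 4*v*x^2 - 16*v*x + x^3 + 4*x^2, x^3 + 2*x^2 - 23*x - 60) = x + 4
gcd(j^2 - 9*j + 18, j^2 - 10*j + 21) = j - 3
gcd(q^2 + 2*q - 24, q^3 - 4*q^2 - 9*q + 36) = q - 4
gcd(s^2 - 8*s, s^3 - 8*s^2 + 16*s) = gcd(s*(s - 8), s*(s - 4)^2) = s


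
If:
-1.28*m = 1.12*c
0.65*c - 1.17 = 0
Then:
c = 1.80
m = -1.58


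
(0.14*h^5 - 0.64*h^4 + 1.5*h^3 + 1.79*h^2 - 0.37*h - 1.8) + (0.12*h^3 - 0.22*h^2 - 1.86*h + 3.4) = 0.14*h^5 - 0.64*h^4 + 1.62*h^3 + 1.57*h^2 - 2.23*h + 1.6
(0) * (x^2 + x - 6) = 0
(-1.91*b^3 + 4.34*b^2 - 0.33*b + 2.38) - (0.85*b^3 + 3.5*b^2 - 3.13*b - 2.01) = -2.76*b^3 + 0.84*b^2 + 2.8*b + 4.39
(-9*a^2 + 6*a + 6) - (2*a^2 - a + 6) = -11*a^2 + 7*a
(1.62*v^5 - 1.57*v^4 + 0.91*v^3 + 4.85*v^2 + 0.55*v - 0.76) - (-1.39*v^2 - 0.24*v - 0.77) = 1.62*v^5 - 1.57*v^4 + 0.91*v^3 + 6.24*v^2 + 0.79*v + 0.01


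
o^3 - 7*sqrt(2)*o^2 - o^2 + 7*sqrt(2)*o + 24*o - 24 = (o - 1)*(o - 4*sqrt(2))*(o - 3*sqrt(2))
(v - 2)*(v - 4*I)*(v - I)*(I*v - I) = I*v^4 + 5*v^3 - 3*I*v^3 - 15*v^2 - 2*I*v^2 + 10*v + 12*I*v - 8*I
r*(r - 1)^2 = r^3 - 2*r^2 + r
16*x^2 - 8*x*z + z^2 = (-4*x + z)^2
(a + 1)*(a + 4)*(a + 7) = a^3 + 12*a^2 + 39*a + 28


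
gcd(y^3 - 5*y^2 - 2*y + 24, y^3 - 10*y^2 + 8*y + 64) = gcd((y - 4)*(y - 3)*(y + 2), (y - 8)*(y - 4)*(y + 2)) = y^2 - 2*y - 8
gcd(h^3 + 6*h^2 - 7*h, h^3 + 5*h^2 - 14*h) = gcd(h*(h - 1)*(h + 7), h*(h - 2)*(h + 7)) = h^2 + 7*h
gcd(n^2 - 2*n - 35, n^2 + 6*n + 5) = n + 5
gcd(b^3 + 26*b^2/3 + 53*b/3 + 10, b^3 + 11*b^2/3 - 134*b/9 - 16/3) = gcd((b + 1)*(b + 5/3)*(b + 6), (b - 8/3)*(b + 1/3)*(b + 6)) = b + 6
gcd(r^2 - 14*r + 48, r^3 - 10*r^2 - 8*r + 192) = r^2 - 14*r + 48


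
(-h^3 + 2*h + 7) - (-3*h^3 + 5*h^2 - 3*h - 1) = 2*h^3 - 5*h^2 + 5*h + 8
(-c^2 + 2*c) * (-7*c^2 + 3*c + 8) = 7*c^4 - 17*c^3 - 2*c^2 + 16*c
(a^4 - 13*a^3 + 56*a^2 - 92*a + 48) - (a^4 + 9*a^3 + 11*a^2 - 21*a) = -22*a^3 + 45*a^2 - 71*a + 48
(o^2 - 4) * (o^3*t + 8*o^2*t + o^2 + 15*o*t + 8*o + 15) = o^5*t + 8*o^4*t + o^4 + 11*o^3*t + 8*o^3 - 32*o^2*t + 11*o^2 - 60*o*t - 32*o - 60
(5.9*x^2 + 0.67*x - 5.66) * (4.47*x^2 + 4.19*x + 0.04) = 26.373*x^4 + 27.7159*x^3 - 22.2569*x^2 - 23.6886*x - 0.2264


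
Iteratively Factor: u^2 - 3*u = (u)*(u - 3)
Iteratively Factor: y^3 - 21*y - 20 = (y + 1)*(y^2 - y - 20) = (y + 1)*(y + 4)*(y - 5)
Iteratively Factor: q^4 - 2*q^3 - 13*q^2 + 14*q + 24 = (q - 4)*(q^3 + 2*q^2 - 5*q - 6) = (q - 4)*(q - 2)*(q^2 + 4*q + 3) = (q - 4)*(q - 2)*(q + 1)*(q + 3)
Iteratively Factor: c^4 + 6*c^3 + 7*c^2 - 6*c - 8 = (c - 1)*(c^3 + 7*c^2 + 14*c + 8) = (c - 1)*(c + 2)*(c^2 + 5*c + 4) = (c - 1)*(c + 2)*(c + 4)*(c + 1)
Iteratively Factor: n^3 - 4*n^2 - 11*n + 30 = (n - 2)*(n^2 - 2*n - 15) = (n - 5)*(n - 2)*(n + 3)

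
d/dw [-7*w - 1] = -7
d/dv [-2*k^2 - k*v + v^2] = -k + 2*v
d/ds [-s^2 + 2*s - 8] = 2 - 2*s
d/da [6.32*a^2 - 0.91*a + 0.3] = 12.64*a - 0.91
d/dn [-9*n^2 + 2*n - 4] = 2 - 18*n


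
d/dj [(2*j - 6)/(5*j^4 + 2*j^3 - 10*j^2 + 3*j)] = 2*(-15*j^4 + 56*j^3 + 28*j^2 - 60*j + 9)/(j^2*(25*j^6 + 20*j^5 - 96*j^4 - 10*j^3 + 112*j^2 - 60*j + 9))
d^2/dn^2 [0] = 0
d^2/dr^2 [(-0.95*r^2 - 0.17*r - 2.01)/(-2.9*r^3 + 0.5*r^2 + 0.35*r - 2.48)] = (15.979*r^6 + 8.5782*r^5 + 207.1557*r^4 - 142.188*r^3 - 16.82958*r^2 - 83.36022*r + 17.45813)/(24.389*r^9 - 12.615*r^8 - 6.6555*r^7 + 65.4904*r^6 - 20.77275*r^5 - 13.42695*r^4 + 56.069605*r^3 - 8.3142*r^2 - 6.45792*r + 15.252992)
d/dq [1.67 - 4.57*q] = -4.57000000000000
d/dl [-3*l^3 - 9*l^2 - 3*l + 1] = -9*l^2 - 18*l - 3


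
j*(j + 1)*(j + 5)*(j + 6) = j^4 + 12*j^3 + 41*j^2 + 30*j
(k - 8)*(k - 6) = k^2 - 14*k + 48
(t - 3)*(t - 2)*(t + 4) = t^3 - t^2 - 14*t + 24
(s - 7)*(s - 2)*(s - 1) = s^3 - 10*s^2 + 23*s - 14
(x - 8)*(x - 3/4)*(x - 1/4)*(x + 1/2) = x^4 - 17*x^3/2 + 59*x^2/16 + 83*x/32 - 3/4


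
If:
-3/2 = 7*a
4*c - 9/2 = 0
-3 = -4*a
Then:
No Solution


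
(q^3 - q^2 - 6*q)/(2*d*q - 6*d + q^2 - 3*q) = q*(q + 2)/(2*d + q)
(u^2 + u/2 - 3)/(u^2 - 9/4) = 2*(u + 2)/(2*u + 3)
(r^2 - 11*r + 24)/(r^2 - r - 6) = (r - 8)/(r + 2)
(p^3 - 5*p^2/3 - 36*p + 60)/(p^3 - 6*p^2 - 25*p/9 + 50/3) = 3*(p + 6)/(3*p + 5)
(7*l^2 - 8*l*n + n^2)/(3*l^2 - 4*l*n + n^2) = (7*l - n)/(3*l - n)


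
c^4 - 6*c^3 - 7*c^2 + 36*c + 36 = (c - 6)*(c - 3)*(c + 1)*(c + 2)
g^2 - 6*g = g*(g - 6)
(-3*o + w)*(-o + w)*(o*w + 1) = 3*o^3*w - 4*o^2*w^2 + 3*o^2 + o*w^3 - 4*o*w + w^2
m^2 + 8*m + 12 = (m + 2)*(m + 6)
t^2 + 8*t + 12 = (t + 2)*(t + 6)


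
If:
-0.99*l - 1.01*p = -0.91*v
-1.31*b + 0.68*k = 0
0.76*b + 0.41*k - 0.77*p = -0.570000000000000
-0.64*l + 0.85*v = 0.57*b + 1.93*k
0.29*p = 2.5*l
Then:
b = 0.31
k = 0.60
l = 0.16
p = 1.37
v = 1.69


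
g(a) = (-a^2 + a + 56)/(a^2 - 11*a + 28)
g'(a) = (1 - 2*a)/(a^2 - 11*a + 28) + (11 - 2*a)*(-a^2 + a + 56)/(a^2 - 11*a + 28)^2 = 2*(5*a^2 - 84*a + 322)/(a^4 - 22*a^3 + 177*a^2 - 616*a + 784)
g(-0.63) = 1.56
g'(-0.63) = 0.60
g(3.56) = 30.98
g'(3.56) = 75.36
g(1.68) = 4.44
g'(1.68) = 2.56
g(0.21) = 2.18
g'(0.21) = 0.92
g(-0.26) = 1.80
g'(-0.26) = 0.72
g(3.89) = 130.83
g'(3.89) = 1211.64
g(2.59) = 8.34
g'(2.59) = 7.14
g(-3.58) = 0.49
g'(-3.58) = 0.21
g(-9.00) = -0.16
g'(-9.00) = 0.07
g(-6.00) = 0.11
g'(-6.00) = 0.12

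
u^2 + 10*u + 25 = (u + 5)^2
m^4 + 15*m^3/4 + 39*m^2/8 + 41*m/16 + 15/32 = (m + 1/2)^2*(m + 5/4)*(m + 3/2)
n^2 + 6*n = n*(n + 6)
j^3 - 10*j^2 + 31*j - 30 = (j - 5)*(j - 3)*(j - 2)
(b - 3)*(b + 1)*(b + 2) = b^3 - 7*b - 6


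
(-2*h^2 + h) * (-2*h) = 4*h^3 - 2*h^2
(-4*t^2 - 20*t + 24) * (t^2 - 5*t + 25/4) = -4*t^4 + 99*t^2 - 245*t + 150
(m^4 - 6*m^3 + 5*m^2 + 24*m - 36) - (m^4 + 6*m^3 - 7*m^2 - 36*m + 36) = -12*m^3 + 12*m^2 + 60*m - 72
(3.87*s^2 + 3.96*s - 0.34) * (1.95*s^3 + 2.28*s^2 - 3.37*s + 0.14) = 7.5465*s^5 + 16.5456*s^4 - 4.6761*s^3 - 13.5786*s^2 + 1.7002*s - 0.0476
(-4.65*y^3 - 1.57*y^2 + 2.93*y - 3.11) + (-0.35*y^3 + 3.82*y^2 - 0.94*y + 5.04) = -5.0*y^3 + 2.25*y^2 + 1.99*y + 1.93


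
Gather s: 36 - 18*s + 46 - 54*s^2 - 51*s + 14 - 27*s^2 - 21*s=-81*s^2 - 90*s + 96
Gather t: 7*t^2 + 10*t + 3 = 7*t^2 + 10*t + 3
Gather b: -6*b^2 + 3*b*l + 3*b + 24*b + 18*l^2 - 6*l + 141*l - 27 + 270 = -6*b^2 + b*(3*l + 27) + 18*l^2 + 135*l + 243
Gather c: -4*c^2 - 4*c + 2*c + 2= -4*c^2 - 2*c + 2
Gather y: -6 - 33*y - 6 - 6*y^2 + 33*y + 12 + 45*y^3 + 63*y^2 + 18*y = 45*y^3 + 57*y^2 + 18*y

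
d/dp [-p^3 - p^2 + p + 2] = -3*p^2 - 2*p + 1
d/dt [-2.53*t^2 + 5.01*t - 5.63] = 5.01 - 5.06*t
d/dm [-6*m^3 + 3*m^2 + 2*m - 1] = -18*m^2 + 6*m + 2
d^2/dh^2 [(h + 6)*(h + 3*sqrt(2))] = 2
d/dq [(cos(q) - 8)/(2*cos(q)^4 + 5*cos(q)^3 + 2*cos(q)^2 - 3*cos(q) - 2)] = 2*(3*cos(q)^3 - 30*cos(q)^2 - 29*cos(q) + 13)*sin(q)/((cos(q) + 1)^3*(cos(q) + cos(2*q) - 1)^2)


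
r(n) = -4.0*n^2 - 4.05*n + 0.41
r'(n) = -8.0*n - 4.05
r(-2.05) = -8.10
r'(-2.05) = 12.35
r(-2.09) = -8.60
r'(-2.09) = 12.67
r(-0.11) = 0.81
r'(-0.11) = -3.17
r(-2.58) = -15.77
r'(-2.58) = 16.59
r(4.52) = -99.62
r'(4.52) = -40.21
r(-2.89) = -21.29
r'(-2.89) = 19.07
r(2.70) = -39.68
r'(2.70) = -25.65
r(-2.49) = -14.31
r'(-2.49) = 15.87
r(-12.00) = -526.99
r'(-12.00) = 91.95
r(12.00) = -624.19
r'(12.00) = -100.05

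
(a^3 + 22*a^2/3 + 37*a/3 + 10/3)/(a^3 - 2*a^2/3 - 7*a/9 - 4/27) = 9*(a^2 + 7*a + 10)/(9*a^2 - 9*a - 4)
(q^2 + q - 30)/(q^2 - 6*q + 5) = (q + 6)/(q - 1)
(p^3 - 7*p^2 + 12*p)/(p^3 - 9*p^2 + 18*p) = (p - 4)/(p - 6)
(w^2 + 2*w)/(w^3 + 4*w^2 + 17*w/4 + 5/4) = 4*w*(w + 2)/(4*w^3 + 16*w^2 + 17*w + 5)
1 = 1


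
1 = 1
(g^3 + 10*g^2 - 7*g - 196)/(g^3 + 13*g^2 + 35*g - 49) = (g - 4)/(g - 1)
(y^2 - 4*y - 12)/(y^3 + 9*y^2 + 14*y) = (y - 6)/(y*(y + 7))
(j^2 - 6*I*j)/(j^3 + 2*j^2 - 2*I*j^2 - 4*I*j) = (j - 6*I)/(j^2 + 2*j*(1 - I) - 4*I)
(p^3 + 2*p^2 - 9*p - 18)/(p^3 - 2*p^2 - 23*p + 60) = (p^2 + 5*p + 6)/(p^2 + p - 20)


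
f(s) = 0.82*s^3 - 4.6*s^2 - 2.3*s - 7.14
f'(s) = 2.46*s^2 - 9.2*s - 2.3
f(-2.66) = -49.00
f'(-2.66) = 39.58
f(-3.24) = -75.87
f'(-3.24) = 53.33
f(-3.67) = -101.19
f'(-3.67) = 64.60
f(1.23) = -15.40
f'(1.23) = -9.89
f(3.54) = -36.55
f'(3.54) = -4.04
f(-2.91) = -59.61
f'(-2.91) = 45.30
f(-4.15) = -135.43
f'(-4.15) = 78.25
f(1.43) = -17.44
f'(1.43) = -10.43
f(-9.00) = -956.82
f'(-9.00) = 279.76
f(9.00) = 197.34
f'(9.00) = 114.16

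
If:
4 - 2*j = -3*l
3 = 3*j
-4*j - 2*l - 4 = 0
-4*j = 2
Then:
No Solution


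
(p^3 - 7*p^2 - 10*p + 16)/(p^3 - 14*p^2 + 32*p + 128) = (p - 1)/(p - 8)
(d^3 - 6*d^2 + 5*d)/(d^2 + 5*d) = (d^2 - 6*d + 5)/(d + 5)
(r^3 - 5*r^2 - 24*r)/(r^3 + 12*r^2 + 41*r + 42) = r*(r - 8)/(r^2 + 9*r + 14)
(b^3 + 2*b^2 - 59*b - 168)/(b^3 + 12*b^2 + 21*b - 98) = (b^2 - 5*b - 24)/(b^2 + 5*b - 14)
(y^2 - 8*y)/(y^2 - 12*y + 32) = y/(y - 4)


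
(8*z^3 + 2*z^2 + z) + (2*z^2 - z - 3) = 8*z^3 + 4*z^2 - 3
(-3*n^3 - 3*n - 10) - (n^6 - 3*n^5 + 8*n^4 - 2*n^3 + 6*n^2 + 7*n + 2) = -n^6 + 3*n^5 - 8*n^4 - n^3 - 6*n^2 - 10*n - 12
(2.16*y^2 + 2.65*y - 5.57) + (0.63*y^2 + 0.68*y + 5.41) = 2.79*y^2 + 3.33*y - 0.16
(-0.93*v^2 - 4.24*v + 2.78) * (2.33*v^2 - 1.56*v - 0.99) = -2.1669*v^4 - 8.4284*v^3 + 14.0125*v^2 - 0.1392*v - 2.7522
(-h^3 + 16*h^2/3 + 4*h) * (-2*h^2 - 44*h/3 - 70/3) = 2*h^5 + 4*h^4 - 566*h^3/9 - 1648*h^2/9 - 280*h/3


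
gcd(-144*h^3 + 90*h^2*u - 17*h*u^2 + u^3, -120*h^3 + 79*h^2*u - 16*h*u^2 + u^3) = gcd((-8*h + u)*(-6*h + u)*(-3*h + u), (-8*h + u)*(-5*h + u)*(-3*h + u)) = 24*h^2 - 11*h*u + u^2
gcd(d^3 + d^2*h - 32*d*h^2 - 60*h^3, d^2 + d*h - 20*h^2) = d + 5*h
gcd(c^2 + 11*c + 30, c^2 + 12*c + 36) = c + 6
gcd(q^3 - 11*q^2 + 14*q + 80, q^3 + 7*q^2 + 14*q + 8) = q + 2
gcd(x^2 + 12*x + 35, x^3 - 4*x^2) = 1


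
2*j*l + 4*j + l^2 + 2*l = (2*j + l)*(l + 2)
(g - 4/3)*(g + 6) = g^2 + 14*g/3 - 8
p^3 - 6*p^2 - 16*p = p*(p - 8)*(p + 2)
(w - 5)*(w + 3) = w^2 - 2*w - 15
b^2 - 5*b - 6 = (b - 6)*(b + 1)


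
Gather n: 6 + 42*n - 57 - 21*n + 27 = 21*n - 24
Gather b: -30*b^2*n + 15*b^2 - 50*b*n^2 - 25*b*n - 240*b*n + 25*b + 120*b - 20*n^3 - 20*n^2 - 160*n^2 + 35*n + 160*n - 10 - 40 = b^2*(15 - 30*n) + b*(-50*n^2 - 265*n + 145) - 20*n^3 - 180*n^2 + 195*n - 50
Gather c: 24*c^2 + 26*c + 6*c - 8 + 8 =24*c^2 + 32*c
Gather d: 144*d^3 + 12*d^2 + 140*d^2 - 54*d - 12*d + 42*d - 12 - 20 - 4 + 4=144*d^3 + 152*d^2 - 24*d - 32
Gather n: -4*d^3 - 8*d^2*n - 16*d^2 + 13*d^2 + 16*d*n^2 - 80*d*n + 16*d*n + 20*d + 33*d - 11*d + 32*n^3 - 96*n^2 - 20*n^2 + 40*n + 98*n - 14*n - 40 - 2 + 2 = -4*d^3 - 3*d^2 + 42*d + 32*n^3 + n^2*(16*d - 116) + n*(-8*d^2 - 64*d + 124) - 40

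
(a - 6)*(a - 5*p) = a^2 - 5*a*p - 6*a + 30*p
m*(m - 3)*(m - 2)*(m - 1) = m^4 - 6*m^3 + 11*m^2 - 6*m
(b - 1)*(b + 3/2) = b^2 + b/2 - 3/2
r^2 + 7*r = r*(r + 7)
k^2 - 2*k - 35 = (k - 7)*(k + 5)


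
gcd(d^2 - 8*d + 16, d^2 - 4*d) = d - 4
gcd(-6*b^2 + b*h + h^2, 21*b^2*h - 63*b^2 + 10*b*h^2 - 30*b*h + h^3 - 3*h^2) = 3*b + h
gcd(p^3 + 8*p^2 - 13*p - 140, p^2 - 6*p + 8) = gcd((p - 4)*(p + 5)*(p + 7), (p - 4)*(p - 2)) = p - 4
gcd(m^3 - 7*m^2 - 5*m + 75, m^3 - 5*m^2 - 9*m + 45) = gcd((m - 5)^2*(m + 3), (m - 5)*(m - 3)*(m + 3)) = m^2 - 2*m - 15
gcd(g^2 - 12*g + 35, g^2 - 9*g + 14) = g - 7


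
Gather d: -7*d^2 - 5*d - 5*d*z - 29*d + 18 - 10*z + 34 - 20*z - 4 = -7*d^2 + d*(-5*z - 34) - 30*z + 48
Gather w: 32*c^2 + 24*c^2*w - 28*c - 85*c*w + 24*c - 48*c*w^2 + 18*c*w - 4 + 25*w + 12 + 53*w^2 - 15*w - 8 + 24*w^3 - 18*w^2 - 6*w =32*c^2 - 4*c + 24*w^3 + w^2*(35 - 48*c) + w*(24*c^2 - 67*c + 4)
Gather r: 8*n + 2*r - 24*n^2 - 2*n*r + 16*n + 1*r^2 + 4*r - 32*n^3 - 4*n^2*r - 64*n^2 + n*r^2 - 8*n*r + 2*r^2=-32*n^3 - 88*n^2 + 24*n + r^2*(n + 3) + r*(-4*n^2 - 10*n + 6)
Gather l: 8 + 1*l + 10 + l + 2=2*l + 20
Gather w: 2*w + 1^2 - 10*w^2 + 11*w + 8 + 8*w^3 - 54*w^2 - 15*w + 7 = 8*w^3 - 64*w^2 - 2*w + 16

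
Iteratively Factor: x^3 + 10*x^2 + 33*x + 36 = (x + 3)*(x^2 + 7*x + 12) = (x + 3)*(x + 4)*(x + 3)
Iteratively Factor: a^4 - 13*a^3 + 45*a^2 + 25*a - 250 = (a - 5)*(a^3 - 8*a^2 + 5*a + 50) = (a - 5)*(a + 2)*(a^2 - 10*a + 25) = (a - 5)^2*(a + 2)*(a - 5)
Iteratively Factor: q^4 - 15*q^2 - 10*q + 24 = (q + 3)*(q^3 - 3*q^2 - 6*q + 8) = (q - 4)*(q + 3)*(q^2 + q - 2) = (q - 4)*(q + 2)*(q + 3)*(q - 1)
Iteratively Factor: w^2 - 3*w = (w)*(w - 3)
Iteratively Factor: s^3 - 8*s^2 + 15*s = (s - 3)*(s^2 - 5*s) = s*(s - 3)*(s - 5)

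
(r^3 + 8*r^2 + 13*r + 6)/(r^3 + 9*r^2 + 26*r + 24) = (r^3 + 8*r^2 + 13*r + 6)/(r^3 + 9*r^2 + 26*r + 24)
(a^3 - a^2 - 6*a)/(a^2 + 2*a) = a - 3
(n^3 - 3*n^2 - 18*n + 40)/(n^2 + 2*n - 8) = n - 5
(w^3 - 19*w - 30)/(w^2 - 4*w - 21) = (w^2 - 3*w - 10)/(w - 7)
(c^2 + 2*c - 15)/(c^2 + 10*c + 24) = (c^2 + 2*c - 15)/(c^2 + 10*c + 24)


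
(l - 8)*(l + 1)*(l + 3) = l^3 - 4*l^2 - 29*l - 24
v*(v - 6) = v^2 - 6*v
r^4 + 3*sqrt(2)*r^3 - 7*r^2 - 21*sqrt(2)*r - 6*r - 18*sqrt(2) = (r - 3)*(r + 3*sqrt(2))*(sqrt(2)*r/2 + sqrt(2))*(sqrt(2)*r + sqrt(2))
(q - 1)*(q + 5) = q^2 + 4*q - 5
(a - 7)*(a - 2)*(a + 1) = a^3 - 8*a^2 + 5*a + 14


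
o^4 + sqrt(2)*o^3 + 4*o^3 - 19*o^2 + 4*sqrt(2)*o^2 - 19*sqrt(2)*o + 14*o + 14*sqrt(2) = (o - 2)*(o - 1)*(o + 7)*(o + sqrt(2))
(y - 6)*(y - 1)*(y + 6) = y^3 - y^2 - 36*y + 36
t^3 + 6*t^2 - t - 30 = (t - 2)*(t + 3)*(t + 5)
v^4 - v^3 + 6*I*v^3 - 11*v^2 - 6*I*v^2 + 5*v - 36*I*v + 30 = (v - 3)*(v + 2)*(v + I)*(v + 5*I)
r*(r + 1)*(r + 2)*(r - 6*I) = r^4 + 3*r^3 - 6*I*r^3 + 2*r^2 - 18*I*r^2 - 12*I*r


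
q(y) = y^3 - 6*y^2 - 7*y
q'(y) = 3*y^2 - 12*y - 7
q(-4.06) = -137.41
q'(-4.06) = 91.17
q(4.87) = -60.89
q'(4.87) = 5.71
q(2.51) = -39.56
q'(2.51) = -18.22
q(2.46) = -38.64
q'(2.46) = -18.37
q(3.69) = -57.28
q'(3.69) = -10.43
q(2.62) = -41.54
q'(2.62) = -17.85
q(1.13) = -14.13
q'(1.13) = -16.73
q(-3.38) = -83.50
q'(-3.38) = 67.83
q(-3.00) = -60.00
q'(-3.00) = 56.00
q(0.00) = 0.00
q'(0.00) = -7.00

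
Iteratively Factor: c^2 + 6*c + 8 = (c + 2)*(c + 4)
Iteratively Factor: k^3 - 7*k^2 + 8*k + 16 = (k - 4)*(k^2 - 3*k - 4) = (k - 4)*(k + 1)*(k - 4)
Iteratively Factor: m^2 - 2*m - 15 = (m + 3)*(m - 5)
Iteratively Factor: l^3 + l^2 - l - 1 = (l - 1)*(l^2 + 2*l + 1) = (l - 1)*(l + 1)*(l + 1)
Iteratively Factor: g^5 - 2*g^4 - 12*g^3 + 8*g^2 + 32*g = (g - 2)*(g^4 - 12*g^2 - 16*g) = g*(g - 2)*(g^3 - 12*g - 16) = g*(g - 2)*(g + 2)*(g^2 - 2*g - 8) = g*(g - 2)*(g + 2)^2*(g - 4)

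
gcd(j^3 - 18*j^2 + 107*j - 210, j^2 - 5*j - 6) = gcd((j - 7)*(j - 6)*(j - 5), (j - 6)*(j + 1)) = j - 6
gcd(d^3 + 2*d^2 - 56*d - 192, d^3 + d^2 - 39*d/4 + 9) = d + 4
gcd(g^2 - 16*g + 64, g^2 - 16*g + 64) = g^2 - 16*g + 64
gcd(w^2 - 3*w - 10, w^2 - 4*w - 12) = w + 2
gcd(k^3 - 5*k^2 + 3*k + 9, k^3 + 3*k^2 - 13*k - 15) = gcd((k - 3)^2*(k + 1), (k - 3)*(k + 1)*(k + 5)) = k^2 - 2*k - 3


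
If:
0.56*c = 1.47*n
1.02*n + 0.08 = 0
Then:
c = -0.21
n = -0.08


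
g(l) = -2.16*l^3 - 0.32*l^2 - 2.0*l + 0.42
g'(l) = -6.48*l^2 - 0.64*l - 2.0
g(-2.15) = 24.71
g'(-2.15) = -30.58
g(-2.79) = 50.42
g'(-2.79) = -50.66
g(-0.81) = 2.98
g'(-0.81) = -5.73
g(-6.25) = 527.76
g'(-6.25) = -251.12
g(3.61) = -112.59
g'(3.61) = -88.76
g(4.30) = -185.83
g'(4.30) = -124.57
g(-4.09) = 151.03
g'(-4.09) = -107.78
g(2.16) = -27.16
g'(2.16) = -33.62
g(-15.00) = 7248.42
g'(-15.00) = -1450.40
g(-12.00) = 3710.82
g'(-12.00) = -927.44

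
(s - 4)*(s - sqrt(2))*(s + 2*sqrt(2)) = s^3 - 4*s^2 + sqrt(2)*s^2 - 4*sqrt(2)*s - 4*s + 16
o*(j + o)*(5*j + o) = 5*j^2*o + 6*j*o^2 + o^3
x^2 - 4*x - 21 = (x - 7)*(x + 3)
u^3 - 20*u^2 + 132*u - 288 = (u - 8)*(u - 6)^2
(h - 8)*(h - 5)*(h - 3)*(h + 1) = h^4 - 15*h^3 + 63*h^2 - 41*h - 120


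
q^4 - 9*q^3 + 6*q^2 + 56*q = q*(q - 7)*(q - 4)*(q + 2)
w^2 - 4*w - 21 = (w - 7)*(w + 3)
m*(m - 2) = m^2 - 2*m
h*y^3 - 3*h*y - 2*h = (y - 2)*(y + 1)*(h*y + h)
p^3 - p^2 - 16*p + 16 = (p - 4)*(p - 1)*(p + 4)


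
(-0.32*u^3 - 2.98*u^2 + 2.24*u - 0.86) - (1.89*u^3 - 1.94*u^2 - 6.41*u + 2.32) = -2.21*u^3 - 1.04*u^2 + 8.65*u - 3.18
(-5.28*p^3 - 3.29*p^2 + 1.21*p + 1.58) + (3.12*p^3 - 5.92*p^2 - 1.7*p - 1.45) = -2.16*p^3 - 9.21*p^2 - 0.49*p + 0.13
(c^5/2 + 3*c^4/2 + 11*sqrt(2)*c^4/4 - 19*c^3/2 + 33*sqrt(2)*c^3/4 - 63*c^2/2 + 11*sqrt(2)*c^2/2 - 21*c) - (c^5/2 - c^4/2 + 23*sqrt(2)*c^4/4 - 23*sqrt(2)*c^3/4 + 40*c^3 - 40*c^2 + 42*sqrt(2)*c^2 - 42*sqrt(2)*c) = -3*sqrt(2)*c^4 + 2*c^4 - 99*c^3/2 + 14*sqrt(2)*c^3 - 73*sqrt(2)*c^2/2 + 17*c^2/2 - 21*c + 42*sqrt(2)*c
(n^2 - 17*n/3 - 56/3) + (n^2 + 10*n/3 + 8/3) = 2*n^2 - 7*n/3 - 16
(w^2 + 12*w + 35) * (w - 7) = w^3 + 5*w^2 - 49*w - 245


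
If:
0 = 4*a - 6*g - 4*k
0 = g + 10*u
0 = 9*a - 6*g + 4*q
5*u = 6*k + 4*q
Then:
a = 25*u/3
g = -10*u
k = 70*u/3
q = -135*u/4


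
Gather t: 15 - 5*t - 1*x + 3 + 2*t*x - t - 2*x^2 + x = t*(2*x - 6) - 2*x^2 + 18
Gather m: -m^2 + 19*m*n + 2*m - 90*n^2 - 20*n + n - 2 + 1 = -m^2 + m*(19*n + 2) - 90*n^2 - 19*n - 1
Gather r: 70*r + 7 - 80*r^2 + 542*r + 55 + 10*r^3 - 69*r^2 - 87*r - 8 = 10*r^3 - 149*r^2 + 525*r + 54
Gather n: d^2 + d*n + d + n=d^2 + d + n*(d + 1)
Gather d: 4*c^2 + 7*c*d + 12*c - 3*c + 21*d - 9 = 4*c^2 + 9*c + d*(7*c + 21) - 9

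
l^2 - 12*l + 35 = (l - 7)*(l - 5)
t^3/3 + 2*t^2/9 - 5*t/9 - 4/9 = (t/3 + 1/3)*(t - 4/3)*(t + 1)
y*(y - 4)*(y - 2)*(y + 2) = y^4 - 4*y^3 - 4*y^2 + 16*y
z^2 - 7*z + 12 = (z - 4)*(z - 3)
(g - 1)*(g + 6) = g^2 + 5*g - 6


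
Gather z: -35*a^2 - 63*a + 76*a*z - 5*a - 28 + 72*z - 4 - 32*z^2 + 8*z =-35*a^2 - 68*a - 32*z^2 + z*(76*a + 80) - 32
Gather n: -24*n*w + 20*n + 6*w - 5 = n*(20 - 24*w) + 6*w - 5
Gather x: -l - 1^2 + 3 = 2 - l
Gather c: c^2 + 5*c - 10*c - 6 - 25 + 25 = c^2 - 5*c - 6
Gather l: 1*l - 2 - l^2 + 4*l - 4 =-l^2 + 5*l - 6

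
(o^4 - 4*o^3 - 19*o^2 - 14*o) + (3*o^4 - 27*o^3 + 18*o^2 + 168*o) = 4*o^4 - 31*o^3 - o^2 + 154*o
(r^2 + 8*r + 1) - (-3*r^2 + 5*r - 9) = 4*r^2 + 3*r + 10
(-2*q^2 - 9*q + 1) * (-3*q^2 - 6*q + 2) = 6*q^4 + 39*q^3 + 47*q^2 - 24*q + 2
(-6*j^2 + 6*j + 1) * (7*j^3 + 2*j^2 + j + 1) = -42*j^5 + 30*j^4 + 13*j^3 + 2*j^2 + 7*j + 1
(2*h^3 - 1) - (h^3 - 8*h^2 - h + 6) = h^3 + 8*h^2 + h - 7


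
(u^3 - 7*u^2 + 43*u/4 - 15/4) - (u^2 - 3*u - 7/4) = u^3 - 8*u^2 + 55*u/4 - 2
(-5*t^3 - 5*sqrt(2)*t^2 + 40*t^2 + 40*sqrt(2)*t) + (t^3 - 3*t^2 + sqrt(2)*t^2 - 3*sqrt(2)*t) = -4*t^3 - 4*sqrt(2)*t^2 + 37*t^2 + 37*sqrt(2)*t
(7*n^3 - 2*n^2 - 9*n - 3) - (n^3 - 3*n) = 6*n^3 - 2*n^2 - 6*n - 3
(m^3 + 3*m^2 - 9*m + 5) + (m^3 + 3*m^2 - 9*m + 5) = 2*m^3 + 6*m^2 - 18*m + 10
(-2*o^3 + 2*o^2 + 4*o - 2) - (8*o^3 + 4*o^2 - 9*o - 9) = -10*o^3 - 2*o^2 + 13*o + 7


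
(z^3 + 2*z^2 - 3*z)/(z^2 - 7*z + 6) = z*(z + 3)/(z - 6)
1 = 1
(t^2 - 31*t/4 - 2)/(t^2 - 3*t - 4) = (-t^2 + 31*t/4 + 2)/(-t^2 + 3*t + 4)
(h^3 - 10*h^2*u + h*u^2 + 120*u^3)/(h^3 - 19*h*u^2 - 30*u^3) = (h - 8*u)/(h + 2*u)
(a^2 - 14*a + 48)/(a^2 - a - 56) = (a - 6)/(a + 7)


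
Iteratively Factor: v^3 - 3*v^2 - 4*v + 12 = (v - 2)*(v^2 - v - 6) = (v - 2)*(v + 2)*(v - 3)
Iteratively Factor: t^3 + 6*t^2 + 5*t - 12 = (t + 4)*(t^2 + 2*t - 3) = (t + 3)*(t + 4)*(t - 1)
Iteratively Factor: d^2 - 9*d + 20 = (d - 4)*(d - 5)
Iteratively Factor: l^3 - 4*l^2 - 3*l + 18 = (l - 3)*(l^2 - l - 6) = (l - 3)^2*(l + 2)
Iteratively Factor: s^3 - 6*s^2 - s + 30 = (s - 3)*(s^2 - 3*s - 10) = (s - 3)*(s + 2)*(s - 5)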